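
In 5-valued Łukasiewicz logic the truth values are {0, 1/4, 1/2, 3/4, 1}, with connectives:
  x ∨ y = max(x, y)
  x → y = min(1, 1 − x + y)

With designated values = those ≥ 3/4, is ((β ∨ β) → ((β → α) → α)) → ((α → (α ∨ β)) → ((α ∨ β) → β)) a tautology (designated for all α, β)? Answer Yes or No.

Counterexample: take α = 1/2, β = 0.
β ∨ β = 0 ∨ 0 = 0
β → α = 0 → 1/2 = 1
(β → α) → α = 1 → 1/2 = 1/2
(β ∨ β) → ((β → α) → α) = 0 → 1/2 = 1
α ∨ β = 1/2 ∨ 0 = 1/2
α → (α ∨ β) = 1/2 → 1/2 = 1
α ∨ β = 1/2 ∨ 0 = 1/2
(α ∨ β) → β = 1/2 → 0 = 1/2
(α → (α ∨ β)) → ((α ∨ β) → β) = 1 → 1/2 = 1/2
((β ∨ β) → ((β → α) → α)) → ((α → (α ∨ β)) → ((α ∨ β) → β)) = 1 → 1/2 = 1/2
This gives 1/2, which is below 3/4.

No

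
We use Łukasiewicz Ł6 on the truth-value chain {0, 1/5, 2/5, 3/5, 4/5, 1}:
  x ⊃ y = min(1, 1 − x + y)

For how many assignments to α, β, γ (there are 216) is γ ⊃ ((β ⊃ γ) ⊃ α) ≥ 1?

139

value 1: 139 assignments (counts)
value 4/5: 24 assignments
value 3/5: 20 assignments
value 2/5: 16 assignments
value 1/5: 11 assignments
value 0: 6 assignments
So 139 of the 216 assignments meet the threshold.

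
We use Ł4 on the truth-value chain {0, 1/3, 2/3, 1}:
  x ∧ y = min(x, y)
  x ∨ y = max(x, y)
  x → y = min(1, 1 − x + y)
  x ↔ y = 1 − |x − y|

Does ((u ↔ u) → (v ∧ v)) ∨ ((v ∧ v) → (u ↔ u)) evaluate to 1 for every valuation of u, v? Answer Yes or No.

u = 0, v = 0 ↦ 1
u = 0, v = 1/3 ↦ 1
u = 0, v = 2/3 ↦ 1
u = 0, v = 1 ↦ 1
u = 1/3, v = 0 ↦ 1
u = 1/3, v = 1/3 ↦ 1
u = 1/3, v = 2/3 ↦ 1
u = 1/3, v = 1 ↦ 1
u = 2/3, v = 0 ↦ 1
u = 2/3, v = 1/3 ↦ 1
u = 2/3, v = 2/3 ↦ 1
u = 2/3, v = 1 ↦ 1
u = 1, v = 0 ↦ 1
u = 1, v = 1/3 ↦ 1
u = 1, v = 2/3 ↦ 1
u = 1, v = 1 ↦ 1
Every assignment gives a value ≥ 1.

Yes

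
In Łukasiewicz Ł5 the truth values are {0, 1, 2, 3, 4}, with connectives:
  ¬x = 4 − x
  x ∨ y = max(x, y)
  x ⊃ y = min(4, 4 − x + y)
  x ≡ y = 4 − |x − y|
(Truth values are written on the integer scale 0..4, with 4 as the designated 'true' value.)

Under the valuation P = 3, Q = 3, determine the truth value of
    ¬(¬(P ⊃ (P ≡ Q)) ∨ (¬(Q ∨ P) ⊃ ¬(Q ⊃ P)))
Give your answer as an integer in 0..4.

1

P ≡ Q = 3 ≡ 3 = 4
P ⊃ (P ≡ Q) = 3 ⊃ 4 = 4
¬(P ⊃ (P ≡ Q)) = ¬4 = 0
Q ∨ P = 3 ∨ 3 = 3
¬(Q ∨ P) = ¬3 = 1
Q ⊃ P = 3 ⊃ 3 = 4
¬(Q ⊃ P) = ¬4 = 0
¬(Q ∨ P) ⊃ ¬(Q ⊃ P) = 1 ⊃ 0 = 3
¬(P ⊃ (P ≡ Q)) ∨ (¬(Q ∨ P) ⊃ ¬(Q ⊃ P)) = 0 ∨ 3 = 3
¬(¬(P ⊃ (P ≡ Q)) ∨ (¬(Q ∨ P) ⊃ ¬(Q ⊃ P))) = ¬3 = 1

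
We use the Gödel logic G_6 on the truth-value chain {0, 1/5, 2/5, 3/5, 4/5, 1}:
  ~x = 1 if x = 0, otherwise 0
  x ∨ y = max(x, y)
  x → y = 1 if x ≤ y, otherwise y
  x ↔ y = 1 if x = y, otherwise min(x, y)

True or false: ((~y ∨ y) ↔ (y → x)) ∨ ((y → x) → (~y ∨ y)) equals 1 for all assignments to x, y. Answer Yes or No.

Counterexample: take x = 1/5, y = 1/5.
~y = ~1/5 = 0
~y ∨ y = 0 ∨ 1/5 = 1/5
y → x = 1/5 → 1/5 = 1
(~y ∨ y) ↔ (y → x) = 1/5 ↔ 1 = 1/5
y → x = 1/5 → 1/5 = 1
~y = ~1/5 = 0
~y ∨ y = 0 ∨ 1/5 = 1/5
(y → x) → (~y ∨ y) = 1 → 1/5 = 1/5
((~y ∨ y) ↔ (y → x)) ∨ ((y → x) → (~y ∨ y)) = 1/5 ∨ 1/5 = 1/5
This gives 1/5 ≠ 1.

No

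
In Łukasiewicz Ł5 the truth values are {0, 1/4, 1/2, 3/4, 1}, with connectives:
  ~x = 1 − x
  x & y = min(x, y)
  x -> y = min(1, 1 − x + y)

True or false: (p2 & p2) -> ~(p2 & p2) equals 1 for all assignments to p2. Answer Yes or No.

Counterexample: take p2 = 3/4.
p2 & p2 = 3/4 & 3/4 = 3/4
p2 & p2 = 3/4 & 3/4 = 3/4
~(p2 & p2) = ~3/4 = 1/4
(p2 & p2) -> ~(p2 & p2) = 3/4 -> 1/4 = 1/2
This gives 1/2 ≠ 1.

No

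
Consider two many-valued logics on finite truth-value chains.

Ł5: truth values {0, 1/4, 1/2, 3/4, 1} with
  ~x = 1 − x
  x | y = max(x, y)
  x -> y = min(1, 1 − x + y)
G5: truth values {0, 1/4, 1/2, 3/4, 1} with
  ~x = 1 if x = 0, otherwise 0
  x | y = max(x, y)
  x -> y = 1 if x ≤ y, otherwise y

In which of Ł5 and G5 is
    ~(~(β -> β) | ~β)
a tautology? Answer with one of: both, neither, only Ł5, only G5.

neither

In Ł5: at β = 0 the value is 0 — not a tautology.
In G5: at β = 0 the value is 0 — not a tautology.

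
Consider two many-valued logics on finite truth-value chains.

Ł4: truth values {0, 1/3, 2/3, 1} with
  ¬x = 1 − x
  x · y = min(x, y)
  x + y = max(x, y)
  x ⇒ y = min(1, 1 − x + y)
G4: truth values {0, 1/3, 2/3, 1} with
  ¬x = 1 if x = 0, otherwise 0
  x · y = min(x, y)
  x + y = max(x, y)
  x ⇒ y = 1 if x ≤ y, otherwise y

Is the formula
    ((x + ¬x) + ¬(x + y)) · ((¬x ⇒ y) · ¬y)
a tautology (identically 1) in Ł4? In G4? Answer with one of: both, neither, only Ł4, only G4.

In Ł4: at x = 0, y = 0 the value is 0 — not a tautology.
In G4: at x = 0, y = 0 the value is 0 — not a tautology.

neither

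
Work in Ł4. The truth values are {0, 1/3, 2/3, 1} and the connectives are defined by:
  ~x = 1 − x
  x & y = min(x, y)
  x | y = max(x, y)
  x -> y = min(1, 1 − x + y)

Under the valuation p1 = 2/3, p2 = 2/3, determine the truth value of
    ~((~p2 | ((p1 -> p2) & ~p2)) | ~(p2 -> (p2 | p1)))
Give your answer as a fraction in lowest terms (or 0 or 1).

2/3

~p2 = ~2/3 = 1/3
p1 -> p2 = 2/3 -> 2/3 = 1
~p2 = ~2/3 = 1/3
(p1 -> p2) & ~p2 = 1 & 1/3 = 1/3
~p2 | ((p1 -> p2) & ~p2) = 1/3 | 1/3 = 1/3
p2 | p1 = 2/3 | 2/3 = 2/3
p2 -> (p2 | p1) = 2/3 -> 2/3 = 1
~(p2 -> (p2 | p1)) = ~1 = 0
(~p2 | ((p1 -> p2) & ~p2)) | ~(p2 -> (p2 | p1)) = 1/3 | 0 = 1/3
~((~p2 | ((p1 -> p2) & ~p2)) | ~(p2 -> (p2 | p1))) = ~1/3 = 2/3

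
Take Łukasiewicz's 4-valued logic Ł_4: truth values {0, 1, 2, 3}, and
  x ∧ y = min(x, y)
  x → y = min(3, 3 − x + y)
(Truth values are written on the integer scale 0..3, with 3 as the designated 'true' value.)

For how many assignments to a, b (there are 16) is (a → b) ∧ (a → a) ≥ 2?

a = 0, b = 0 ↦ 3  ≥
a = 0, b = 1 ↦ 3  ≥
a = 0, b = 2 ↦ 3  ≥
a = 0, b = 3 ↦ 3  ≥
a = 1, b = 0 ↦ 2  ≥
a = 1, b = 1 ↦ 3  ≥
a = 1, b = 2 ↦ 3  ≥
a = 1, b = 3 ↦ 3  ≥
a = 2, b = 0 ↦ 1  <
a = 2, b = 1 ↦ 2  ≥
a = 2, b = 2 ↦ 3  ≥
a = 2, b = 3 ↦ 3  ≥
a = 3, b = 0 ↦ 0  <
a = 3, b = 1 ↦ 1  <
a = 3, b = 2 ↦ 2  ≥
a = 3, b = 3 ↦ 3  ≥
So 13 of the 16 assignments meet the threshold.

13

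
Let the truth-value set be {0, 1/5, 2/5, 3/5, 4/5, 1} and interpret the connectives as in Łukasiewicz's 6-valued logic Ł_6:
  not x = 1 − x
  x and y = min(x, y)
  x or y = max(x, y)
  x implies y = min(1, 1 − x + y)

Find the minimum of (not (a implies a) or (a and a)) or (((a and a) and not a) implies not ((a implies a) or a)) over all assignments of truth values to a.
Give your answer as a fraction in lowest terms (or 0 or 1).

Take a = 2/5:
a implies a = 2/5 implies 2/5 = 1
not (a implies a) = not 1 = 0
a and a = 2/5 and 2/5 = 2/5
not (a implies a) or (a and a) = 0 or 2/5 = 2/5
a and a = 2/5 and 2/5 = 2/5
not a = not 2/5 = 3/5
(a and a) and not a = 2/5 and 3/5 = 2/5
a implies a = 2/5 implies 2/5 = 1
(a implies a) or a = 1 or 2/5 = 1
not ((a implies a) or a) = not 1 = 0
((a and a) and not a) implies not ((a implies a) or a) = 2/5 implies 0 = 3/5
(not (a implies a) or (a and a)) or (((a and a) and not a) implies not ((a implies a) or a)) = 2/5 or 3/5 = 3/5
No assignment yields a value below 3/5, so this is the minimum.

3/5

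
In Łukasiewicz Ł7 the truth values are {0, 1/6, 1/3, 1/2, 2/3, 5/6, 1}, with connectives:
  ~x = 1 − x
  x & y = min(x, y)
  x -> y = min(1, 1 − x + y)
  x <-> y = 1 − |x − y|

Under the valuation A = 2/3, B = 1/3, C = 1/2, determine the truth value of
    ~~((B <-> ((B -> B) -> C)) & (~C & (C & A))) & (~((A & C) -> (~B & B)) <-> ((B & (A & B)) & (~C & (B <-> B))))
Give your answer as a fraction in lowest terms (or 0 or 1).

B -> B = 1/3 -> 1/3 = 1
(B -> B) -> C = 1 -> 1/2 = 1/2
B <-> ((B -> B) -> C) = 1/3 <-> 1/2 = 5/6
~C = ~1/2 = 1/2
C & A = 1/2 & 2/3 = 1/2
~C & (C & A) = 1/2 & 1/2 = 1/2
(B <-> ((B -> B) -> C)) & (~C & (C & A)) = 5/6 & 1/2 = 1/2
~((B <-> ((B -> B) -> C)) & (~C & (C & A))) = ~1/2 = 1/2
~~((B <-> ((B -> B) -> C)) & (~C & (C & A))) = ~1/2 = 1/2
A & C = 2/3 & 1/2 = 1/2
~B = ~1/3 = 2/3
~B & B = 2/3 & 1/3 = 1/3
(A & C) -> (~B & B) = 1/2 -> 1/3 = 5/6
~((A & C) -> (~B & B)) = ~5/6 = 1/6
A & B = 2/3 & 1/3 = 1/3
B & (A & B) = 1/3 & 1/3 = 1/3
~C = ~1/2 = 1/2
B <-> B = 1/3 <-> 1/3 = 1
~C & (B <-> B) = 1/2 & 1 = 1/2
(B & (A & B)) & (~C & (B <-> B)) = 1/3 & 1/2 = 1/3
~((A & C) -> (~B & B)) <-> ((B & (A & B)) & (~C & (B <-> B))) = 1/6 <-> 1/3 = 5/6
~~((B <-> ((B -> B) -> C)) & (~C & (C & A))) & (~((A & C) -> (~B & B)) <-> ((B & (A & B)) & (~C & (B <-> B)))) = 1/2 & 5/6 = 1/2

1/2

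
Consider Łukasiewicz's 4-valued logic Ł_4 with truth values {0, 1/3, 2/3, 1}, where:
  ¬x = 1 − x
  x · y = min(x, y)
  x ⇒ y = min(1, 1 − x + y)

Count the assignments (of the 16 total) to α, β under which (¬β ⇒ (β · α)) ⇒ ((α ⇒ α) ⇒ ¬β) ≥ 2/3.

9

α = 0, β = 0 ↦ 1  ≥
α = 0, β = 1/3 ↦ 1  ≥
α = 0, β = 2/3 ↦ 2/3  ≥
α = 0, β = 1 ↦ 0  <
α = 1/3, β = 0 ↦ 1  ≥
α = 1/3, β = 1/3 ↦ 1  ≥
α = 1/3, β = 2/3 ↦ 1/3  <
α = 1/3, β = 1 ↦ 0  <
α = 2/3, β = 0 ↦ 1  ≥
α = 2/3, β = 1/3 ↦ 1  ≥
α = 2/3, β = 2/3 ↦ 1/3  <
α = 2/3, β = 1 ↦ 0  <
α = 1, β = 0 ↦ 1  ≥
α = 1, β = 1/3 ↦ 1  ≥
α = 1, β = 2/3 ↦ 1/3  <
α = 1, β = 1 ↦ 0  <
So 9 of the 16 assignments meet the threshold.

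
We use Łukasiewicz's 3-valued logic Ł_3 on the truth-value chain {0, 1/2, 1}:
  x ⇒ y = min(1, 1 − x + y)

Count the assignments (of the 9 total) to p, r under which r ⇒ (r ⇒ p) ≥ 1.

7

p = 0, r = 0 ↦ 1  ≥
p = 0, r = 1/2 ↦ 1  ≥
p = 0, r = 1 ↦ 0  <
p = 1/2, r = 0 ↦ 1  ≥
p = 1/2, r = 1/2 ↦ 1  ≥
p = 1/2, r = 1 ↦ 1/2  <
p = 1, r = 0 ↦ 1  ≥
p = 1, r = 1/2 ↦ 1  ≥
p = 1, r = 1 ↦ 1  ≥
So 7 of the 9 assignments meet the threshold.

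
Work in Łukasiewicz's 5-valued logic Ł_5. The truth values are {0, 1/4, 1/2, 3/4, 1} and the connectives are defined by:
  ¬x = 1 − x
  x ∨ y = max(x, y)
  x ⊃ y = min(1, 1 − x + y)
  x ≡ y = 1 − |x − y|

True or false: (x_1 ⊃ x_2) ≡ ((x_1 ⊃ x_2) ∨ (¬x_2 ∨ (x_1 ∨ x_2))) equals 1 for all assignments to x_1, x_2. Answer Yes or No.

Counterexample: take x_1 = 1/4, x_2 = 0.
x_1 ⊃ x_2 = 1/4 ⊃ 0 = 3/4
¬x_2 = ¬0 = 1
x_1 ∨ x_2 = 1/4 ∨ 0 = 1/4
¬x_2 ∨ (x_1 ∨ x_2) = 1 ∨ 1/4 = 1
(x_1 ⊃ x_2) ∨ (¬x_2 ∨ (x_1 ∨ x_2)) = 3/4 ∨ 1 = 1
(x_1 ⊃ x_2) ≡ ((x_1 ⊃ x_2) ∨ (¬x_2 ∨ (x_1 ∨ x_2))) = 3/4 ≡ 1 = 3/4
This gives 3/4 ≠ 1.

No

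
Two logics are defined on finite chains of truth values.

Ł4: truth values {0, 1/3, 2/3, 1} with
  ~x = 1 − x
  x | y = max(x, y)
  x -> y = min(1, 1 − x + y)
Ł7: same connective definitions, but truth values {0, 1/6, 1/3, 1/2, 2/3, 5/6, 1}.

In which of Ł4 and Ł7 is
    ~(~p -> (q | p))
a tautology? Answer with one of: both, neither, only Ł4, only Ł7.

neither

In Ł4: at p = 0, q = 1/3 the value is 2/3 — not a tautology.
In Ł7: at p = 0, q = 1/6 the value is 5/6 — not a tautology.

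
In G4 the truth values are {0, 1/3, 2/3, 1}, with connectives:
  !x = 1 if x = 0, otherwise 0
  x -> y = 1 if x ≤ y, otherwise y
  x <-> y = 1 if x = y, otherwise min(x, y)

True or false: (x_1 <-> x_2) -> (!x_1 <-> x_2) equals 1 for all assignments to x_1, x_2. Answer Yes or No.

No

Counterexample: take x_1 = 0, x_2 = 0.
x_1 <-> x_2 = 0 <-> 0 = 1
!x_1 = !0 = 1
!x_1 <-> x_2 = 1 <-> 0 = 0
(x_1 <-> x_2) -> (!x_1 <-> x_2) = 1 -> 0 = 0
This gives 0 ≠ 1.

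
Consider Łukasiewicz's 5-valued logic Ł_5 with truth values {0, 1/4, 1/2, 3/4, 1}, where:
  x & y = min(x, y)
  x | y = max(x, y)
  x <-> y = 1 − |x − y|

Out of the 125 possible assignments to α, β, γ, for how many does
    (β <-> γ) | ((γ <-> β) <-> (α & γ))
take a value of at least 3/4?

value 1: 50 assignments (counts)
value 3/4: 57 assignments (counts)
value 1/2: 15 assignments
value 1/4: 2 assignments
value 0: 1 assignment
So 107 of the 125 assignments meet the threshold.

107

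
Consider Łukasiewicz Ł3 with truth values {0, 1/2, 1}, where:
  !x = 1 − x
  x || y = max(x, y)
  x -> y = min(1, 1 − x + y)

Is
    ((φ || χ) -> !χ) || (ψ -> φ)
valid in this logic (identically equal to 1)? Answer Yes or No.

Counterexample: take φ = 0, ψ = 1/2, χ = 1.
φ || χ = 0 || 1 = 1
!χ = !1 = 0
(φ || χ) -> !χ = 1 -> 0 = 0
ψ -> φ = 1/2 -> 0 = 1/2
((φ || χ) -> !χ) || (ψ -> φ) = 0 || 1/2 = 1/2
This gives 1/2 ≠ 1.

No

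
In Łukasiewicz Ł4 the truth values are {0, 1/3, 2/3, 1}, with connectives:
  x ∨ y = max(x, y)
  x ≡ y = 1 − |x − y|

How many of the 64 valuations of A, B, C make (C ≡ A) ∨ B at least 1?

value 1: 28 assignments (counts)
value 2/3: 24 assignments
value 1/3: 10 assignments
value 0: 2 assignments
So 28 of the 64 assignments meet the threshold.

28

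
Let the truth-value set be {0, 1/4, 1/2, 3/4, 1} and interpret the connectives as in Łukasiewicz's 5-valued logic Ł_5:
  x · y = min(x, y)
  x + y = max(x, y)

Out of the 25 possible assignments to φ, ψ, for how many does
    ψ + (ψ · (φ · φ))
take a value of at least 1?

value 1: 5 assignments (counts)
value 3/4: 5 assignments
value 1/2: 5 assignments
value 1/4: 5 assignments
value 0: 5 assignments
So 5 of the 25 assignments meet the threshold.

5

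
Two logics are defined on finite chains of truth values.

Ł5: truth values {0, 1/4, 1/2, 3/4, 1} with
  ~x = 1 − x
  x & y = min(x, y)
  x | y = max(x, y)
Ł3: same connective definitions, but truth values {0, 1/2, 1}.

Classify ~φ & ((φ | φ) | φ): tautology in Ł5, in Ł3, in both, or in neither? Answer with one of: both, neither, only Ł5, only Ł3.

In Ł5: at φ = 0 the value is 0 — not a tautology.
In Ł3: at φ = 0 the value is 0 — not a tautology.

neither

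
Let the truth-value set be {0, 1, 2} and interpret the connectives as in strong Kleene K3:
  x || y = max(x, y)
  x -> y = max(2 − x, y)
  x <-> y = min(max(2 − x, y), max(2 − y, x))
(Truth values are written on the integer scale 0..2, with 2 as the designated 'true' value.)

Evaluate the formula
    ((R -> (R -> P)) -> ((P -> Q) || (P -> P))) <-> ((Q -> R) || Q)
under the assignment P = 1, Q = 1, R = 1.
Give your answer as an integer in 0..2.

1

R -> P = 1 -> 1 = 1
R -> (R -> P) = 1 -> 1 = 1
P -> Q = 1 -> 1 = 1
P -> P = 1 -> 1 = 1
(P -> Q) || (P -> P) = 1 || 1 = 1
(R -> (R -> P)) -> ((P -> Q) || (P -> P)) = 1 -> 1 = 1
Q -> R = 1 -> 1 = 1
(Q -> R) || Q = 1 || 1 = 1
((R -> (R -> P)) -> ((P -> Q) || (P -> P))) <-> ((Q -> R) || Q) = 1 <-> 1 = 1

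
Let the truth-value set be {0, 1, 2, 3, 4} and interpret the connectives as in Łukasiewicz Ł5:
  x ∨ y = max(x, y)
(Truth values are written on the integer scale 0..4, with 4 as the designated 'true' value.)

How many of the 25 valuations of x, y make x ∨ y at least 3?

value 4: 9 assignments (counts)
value 3: 7 assignments (counts)
value 2: 5 assignments
value 1: 3 assignments
value 0: 1 assignment
So 16 of the 25 assignments meet the threshold.

16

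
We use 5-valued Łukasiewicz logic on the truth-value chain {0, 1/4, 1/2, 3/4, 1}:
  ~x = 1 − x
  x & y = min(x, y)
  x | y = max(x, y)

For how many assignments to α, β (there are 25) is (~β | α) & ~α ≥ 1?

value 1: 1 assignment (counts)
value 3/4: 3 assignments
value 1/2: 7 assignments
value 1/4: 8 assignments
value 0: 6 assignments
So 1 of the 25 assignments meets the threshold.

1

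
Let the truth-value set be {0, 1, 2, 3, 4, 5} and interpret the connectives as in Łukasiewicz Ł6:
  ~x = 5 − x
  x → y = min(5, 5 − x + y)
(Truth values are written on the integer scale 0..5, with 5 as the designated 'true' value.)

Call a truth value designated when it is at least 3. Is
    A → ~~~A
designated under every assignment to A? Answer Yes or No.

Counterexample: take A = 4.
~A = ~4 = 1
~~A = ~1 = 4
~~~A = ~4 = 1
A → ~~~A = 4 → 1 = 2
This gives 2, which is below 3.

No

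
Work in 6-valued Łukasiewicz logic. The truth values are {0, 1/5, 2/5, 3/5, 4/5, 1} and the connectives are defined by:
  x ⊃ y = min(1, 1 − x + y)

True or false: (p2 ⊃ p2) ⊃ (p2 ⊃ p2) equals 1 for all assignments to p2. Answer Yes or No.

Yes

p2 = 0 ↦ 1
p2 = 1/5 ↦ 1
p2 = 2/5 ↦ 1
p2 = 3/5 ↦ 1
p2 = 4/5 ↦ 1
p2 = 1 ↦ 1
Every assignment gives a value ≥ 1.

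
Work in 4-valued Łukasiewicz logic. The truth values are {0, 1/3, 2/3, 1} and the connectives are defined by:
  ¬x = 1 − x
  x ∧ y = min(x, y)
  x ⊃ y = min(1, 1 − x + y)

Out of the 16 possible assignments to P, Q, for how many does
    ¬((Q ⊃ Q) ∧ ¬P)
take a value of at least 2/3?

8

P = 0, Q = 0 ↦ 0  <
P = 0, Q = 1/3 ↦ 0  <
P = 0, Q = 2/3 ↦ 0  <
P = 0, Q = 1 ↦ 0  <
P = 1/3, Q = 0 ↦ 1/3  <
P = 1/3, Q = 1/3 ↦ 1/3  <
P = 1/3, Q = 2/3 ↦ 1/3  <
P = 1/3, Q = 1 ↦ 1/3  <
P = 2/3, Q = 0 ↦ 2/3  ≥
P = 2/3, Q = 1/3 ↦ 2/3  ≥
P = 2/3, Q = 2/3 ↦ 2/3  ≥
P = 2/3, Q = 1 ↦ 2/3  ≥
P = 1, Q = 0 ↦ 1  ≥
P = 1, Q = 1/3 ↦ 1  ≥
P = 1, Q = 2/3 ↦ 1  ≥
P = 1, Q = 1 ↦ 1  ≥
So 8 of the 16 assignments meet the threshold.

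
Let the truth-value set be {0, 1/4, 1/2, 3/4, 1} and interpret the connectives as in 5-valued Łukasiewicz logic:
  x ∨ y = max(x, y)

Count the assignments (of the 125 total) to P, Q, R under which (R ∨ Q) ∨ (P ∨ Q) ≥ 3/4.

value 1: 61 assignments (counts)
value 3/4: 37 assignments (counts)
value 1/2: 19 assignments
value 1/4: 7 assignments
value 0: 1 assignment
So 98 of the 125 assignments meet the threshold.

98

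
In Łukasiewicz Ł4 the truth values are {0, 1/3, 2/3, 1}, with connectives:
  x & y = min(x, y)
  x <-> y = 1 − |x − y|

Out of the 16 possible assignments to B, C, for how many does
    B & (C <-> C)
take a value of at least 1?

B = 0, C = 0 ↦ 0  <
B = 0, C = 1/3 ↦ 0  <
B = 0, C = 2/3 ↦ 0  <
B = 0, C = 1 ↦ 0  <
B = 1/3, C = 0 ↦ 1/3  <
B = 1/3, C = 1/3 ↦ 1/3  <
B = 1/3, C = 2/3 ↦ 1/3  <
B = 1/3, C = 1 ↦ 1/3  <
B = 2/3, C = 0 ↦ 2/3  <
B = 2/3, C = 1/3 ↦ 2/3  <
B = 2/3, C = 2/3 ↦ 2/3  <
B = 2/3, C = 1 ↦ 2/3  <
B = 1, C = 0 ↦ 1  ≥
B = 1, C = 1/3 ↦ 1  ≥
B = 1, C = 2/3 ↦ 1  ≥
B = 1, C = 1 ↦ 1  ≥
So 4 of the 16 assignments meet the threshold.

4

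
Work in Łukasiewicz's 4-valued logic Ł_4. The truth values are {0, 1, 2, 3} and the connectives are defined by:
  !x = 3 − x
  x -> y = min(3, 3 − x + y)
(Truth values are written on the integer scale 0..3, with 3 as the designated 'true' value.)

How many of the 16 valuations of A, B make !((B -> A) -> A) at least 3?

1

A = 0, B = 0 ↦ 3  ≥
A = 0, B = 1 ↦ 2  <
A = 0, B = 2 ↦ 1  <
A = 0, B = 3 ↦ 0  <
A = 1, B = 0 ↦ 2  <
A = 1, B = 1 ↦ 2  <
A = 1, B = 2 ↦ 1  <
A = 1, B = 3 ↦ 0  <
A = 2, B = 0 ↦ 1  <
A = 2, B = 1 ↦ 1  <
A = 2, B = 2 ↦ 1  <
A = 2, B = 3 ↦ 0  <
A = 3, B = 0 ↦ 0  <
A = 3, B = 1 ↦ 0  <
A = 3, B = 2 ↦ 0  <
A = 3, B = 3 ↦ 0  <
So 1 of the 16 assignments meets the threshold.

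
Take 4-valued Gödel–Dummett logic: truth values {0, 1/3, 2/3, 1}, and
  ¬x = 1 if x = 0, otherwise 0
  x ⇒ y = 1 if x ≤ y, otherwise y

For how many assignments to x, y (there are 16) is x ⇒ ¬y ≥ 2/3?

x = 0, y = 0 ↦ 1  ≥
x = 0, y = 1/3 ↦ 1  ≥
x = 0, y = 2/3 ↦ 1  ≥
x = 0, y = 1 ↦ 1  ≥
x = 1/3, y = 0 ↦ 1  ≥
x = 1/3, y = 1/3 ↦ 0  <
x = 1/3, y = 2/3 ↦ 0  <
x = 1/3, y = 1 ↦ 0  <
x = 2/3, y = 0 ↦ 1  ≥
x = 2/3, y = 1/3 ↦ 0  <
x = 2/3, y = 2/3 ↦ 0  <
x = 2/3, y = 1 ↦ 0  <
x = 1, y = 0 ↦ 1  ≥
x = 1, y = 1/3 ↦ 0  <
x = 1, y = 2/3 ↦ 0  <
x = 1, y = 1 ↦ 0  <
So 7 of the 16 assignments meet the threshold.

7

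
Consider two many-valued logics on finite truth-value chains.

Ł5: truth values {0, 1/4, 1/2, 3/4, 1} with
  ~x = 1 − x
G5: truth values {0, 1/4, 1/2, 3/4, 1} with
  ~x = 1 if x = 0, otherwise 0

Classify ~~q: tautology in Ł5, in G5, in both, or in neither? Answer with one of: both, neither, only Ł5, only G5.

neither

In Ł5: at q = 0 the value is 0 — not a tautology.
In G5: at q = 0 the value is 0 — not a tautology.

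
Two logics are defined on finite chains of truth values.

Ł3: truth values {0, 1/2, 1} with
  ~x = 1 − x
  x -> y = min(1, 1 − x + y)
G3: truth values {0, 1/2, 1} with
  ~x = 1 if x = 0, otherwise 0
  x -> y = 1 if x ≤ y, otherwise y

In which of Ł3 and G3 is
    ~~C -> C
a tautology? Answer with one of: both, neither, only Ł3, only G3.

In Ł3: every assignment gives 1 — tautology.
In G3: at C = 1/2 the value is 1/2 — not a tautology.

only Ł3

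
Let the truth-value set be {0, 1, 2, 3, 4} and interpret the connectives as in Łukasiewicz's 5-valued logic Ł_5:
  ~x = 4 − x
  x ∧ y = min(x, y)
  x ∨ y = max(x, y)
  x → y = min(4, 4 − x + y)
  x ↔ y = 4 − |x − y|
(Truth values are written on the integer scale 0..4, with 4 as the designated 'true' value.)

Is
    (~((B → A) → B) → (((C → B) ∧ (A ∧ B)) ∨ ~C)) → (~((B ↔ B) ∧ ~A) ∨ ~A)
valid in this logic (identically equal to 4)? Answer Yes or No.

No

Counterexample: take A = 1, B = 0, C = 0.
B → A = 0 → 1 = 4
(B → A) → B = 4 → 0 = 0
~((B → A) → B) = ~0 = 4
C → B = 0 → 0 = 4
A ∧ B = 1 ∧ 0 = 0
(C → B) ∧ (A ∧ B) = 4 ∧ 0 = 0
~C = ~0 = 4
((C → B) ∧ (A ∧ B)) ∨ ~C = 0 ∨ 4 = 4
~((B → A) → B) → (((C → B) ∧ (A ∧ B)) ∨ ~C) = 4 → 4 = 4
B ↔ B = 0 ↔ 0 = 4
~A = ~1 = 3
(B ↔ B) ∧ ~A = 4 ∧ 3 = 3
~((B ↔ B) ∧ ~A) = ~3 = 1
~A = ~1 = 3
~((B ↔ B) ∧ ~A) ∨ ~A = 1 ∨ 3 = 3
(~((B → A) → B) → (((C → B) ∧ (A ∧ B)) ∨ ~C)) → (~((B ↔ B) ∧ ~A) ∨ ~A) = 4 → 3 = 3
This gives 3 ≠ 4.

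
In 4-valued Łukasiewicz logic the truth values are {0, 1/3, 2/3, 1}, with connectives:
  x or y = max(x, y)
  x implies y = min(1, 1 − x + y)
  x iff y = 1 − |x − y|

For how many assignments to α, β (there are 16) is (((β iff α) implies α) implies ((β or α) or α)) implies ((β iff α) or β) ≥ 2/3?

14

α = 0, β = 0 ↦ 1  ≥
α = 0, β = 1/3 ↦ 2/3  ≥
α = 0, β = 2/3 ↦ 2/3  ≥
α = 0, β = 1 ↦ 1  ≥
α = 1/3, β = 0 ↦ 1  ≥
α = 1/3, β = 1/3 ↦ 1  ≥
α = 1/3, β = 2/3 ↦ 2/3  ≥
α = 1/3, β = 1 ↦ 1  ≥
α = 2/3, β = 0 ↦ 2/3  ≥
α = 2/3, β = 1/3 ↦ 1  ≥
α = 2/3, β = 2/3 ↦ 1  ≥
α = 2/3, β = 1 ↦ 1  ≥
α = 1, β = 0 ↦ 0  <
α = 1, β = 1/3 ↦ 1/3  <
α = 1, β = 2/3 ↦ 2/3  ≥
α = 1, β = 1 ↦ 1  ≥
So 14 of the 16 assignments meet the threshold.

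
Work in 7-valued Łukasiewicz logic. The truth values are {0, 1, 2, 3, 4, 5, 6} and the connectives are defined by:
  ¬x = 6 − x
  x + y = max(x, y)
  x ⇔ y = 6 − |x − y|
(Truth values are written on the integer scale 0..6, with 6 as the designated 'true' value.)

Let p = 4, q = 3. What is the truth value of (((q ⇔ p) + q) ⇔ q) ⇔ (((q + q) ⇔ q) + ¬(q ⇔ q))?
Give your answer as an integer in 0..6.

q ⇔ p = 3 ⇔ 4 = 5
(q ⇔ p) + q = 5 + 3 = 5
((q ⇔ p) + q) ⇔ q = 5 ⇔ 3 = 4
q + q = 3 + 3 = 3
(q + q) ⇔ q = 3 ⇔ 3 = 6
q ⇔ q = 3 ⇔ 3 = 6
¬(q ⇔ q) = ¬6 = 0
((q + q) ⇔ q) + ¬(q ⇔ q) = 6 + 0 = 6
(((q ⇔ p) + q) ⇔ q) ⇔ (((q + q) ⇔ q) + ¬(q ⇔ q)) = 4 ⇔ 6 = 4

4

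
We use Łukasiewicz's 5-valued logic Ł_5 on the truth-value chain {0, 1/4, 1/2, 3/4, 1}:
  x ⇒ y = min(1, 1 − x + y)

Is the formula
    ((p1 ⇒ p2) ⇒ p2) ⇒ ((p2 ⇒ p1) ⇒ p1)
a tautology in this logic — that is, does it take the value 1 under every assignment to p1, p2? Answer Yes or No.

At p1 = 0, p2 = 1/2, for instance:
p1 ⇒ p2 = 0 ⇒ 1/2 = 1
(p1 ⇒ p2) ⇒ p2 = 1 ⇒ 1/2 = 1/2
p2 ⇒ p1 = 1/2 ⇒ 0 = 1/2
(p2 ⇒ p1) ⇒ p1 = 1/2 ⇒ 0 = 1/2
((p1 ⇒ p2) ⇒ p2) ⇒ ((p2 ⇒ p1) ⇒ p1) = 1/2 ⇒ 1/2 = 1
and checking the remaining 24 assignments likewise gives ≥ 1 in every case.

Yes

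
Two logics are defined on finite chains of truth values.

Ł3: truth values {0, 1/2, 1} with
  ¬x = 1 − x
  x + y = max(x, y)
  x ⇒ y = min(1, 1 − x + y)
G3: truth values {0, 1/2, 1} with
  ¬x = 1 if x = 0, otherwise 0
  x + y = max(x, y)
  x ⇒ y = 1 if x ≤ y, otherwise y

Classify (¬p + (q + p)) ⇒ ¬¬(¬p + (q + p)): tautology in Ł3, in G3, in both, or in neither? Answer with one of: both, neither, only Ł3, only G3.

In Ł3: every assignment gives 1 — tautology.
In G3: every assignment gives 1 — tautology.

both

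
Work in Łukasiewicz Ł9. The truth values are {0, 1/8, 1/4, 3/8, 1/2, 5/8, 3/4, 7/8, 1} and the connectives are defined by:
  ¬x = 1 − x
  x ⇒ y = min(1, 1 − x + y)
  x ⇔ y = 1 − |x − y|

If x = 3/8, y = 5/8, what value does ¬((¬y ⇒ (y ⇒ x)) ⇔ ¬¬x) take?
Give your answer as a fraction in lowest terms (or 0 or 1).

¬y = ¬5/8 = 3/8
y ⇒ x = 5/8 ⇒ 3/8 = 3/4
¬y ⇒ (y ⇒ x) = 3/8 ⇒ 3/4 = 1
¬x = ¬3/8 = 5/8
¬¬x = ¬5/8 = 3/8
(¬y ⇒ (y ⇒ x)) ⇔ ¬¬x = 1 ⇔ 3/8 = 3/8
¬((¬y ⇒ (y ⇒ x)) ⇔ ¬¬x) = ¬3/8 = 5/8

5/8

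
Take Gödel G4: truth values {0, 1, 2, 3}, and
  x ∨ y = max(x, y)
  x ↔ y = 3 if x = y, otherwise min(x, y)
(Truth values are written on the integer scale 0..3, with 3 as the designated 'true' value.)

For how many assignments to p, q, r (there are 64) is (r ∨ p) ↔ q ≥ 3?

16

value 3: 16 assignments (counts)
value 2: 12 assignments
value 1: 18 assignments
value 0: 18 assignments
So 16 of the 64 assignments meet the threshold.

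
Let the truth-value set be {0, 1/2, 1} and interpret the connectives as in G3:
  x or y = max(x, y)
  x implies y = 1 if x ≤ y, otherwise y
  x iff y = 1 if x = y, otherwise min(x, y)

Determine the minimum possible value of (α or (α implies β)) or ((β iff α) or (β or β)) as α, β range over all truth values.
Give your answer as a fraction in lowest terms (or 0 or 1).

1/2

Take α = 1/2, β = 0:
α implies β = 1/2 implies 0 = 0
α or (α implies β) = 1/2 or 0 = 1/2
β iff α = 0 iff 1/2 = 0
β or β = 0 or 0 = 0
(β iff α) or (β or β) = 0 or 0 = 0
(α or (α implies β)) or ((β iff α) or (β or β)) = 1/2 or 0 = 1/2
No assignment yields a value below 1/2, so this is the minimum.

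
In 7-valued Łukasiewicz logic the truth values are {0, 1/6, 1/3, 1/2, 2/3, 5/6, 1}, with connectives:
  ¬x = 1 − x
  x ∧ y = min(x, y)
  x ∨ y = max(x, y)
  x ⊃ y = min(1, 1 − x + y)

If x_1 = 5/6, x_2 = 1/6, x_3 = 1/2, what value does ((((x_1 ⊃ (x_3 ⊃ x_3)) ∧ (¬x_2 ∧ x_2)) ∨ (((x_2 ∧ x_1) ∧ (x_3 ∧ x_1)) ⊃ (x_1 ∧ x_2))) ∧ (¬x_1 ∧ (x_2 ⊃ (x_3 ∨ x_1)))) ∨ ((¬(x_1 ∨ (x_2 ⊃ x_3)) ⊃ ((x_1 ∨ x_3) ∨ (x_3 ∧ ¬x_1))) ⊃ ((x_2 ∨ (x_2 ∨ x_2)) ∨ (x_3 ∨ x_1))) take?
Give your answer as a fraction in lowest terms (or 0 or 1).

5/6

x_3 ⊃ x_3 = 1/2 ⊃ 1/2 = 1
x_1 ⊃ (x_3 ⊃ x_3) = 5/6 ⊃ 1 = 1
¬x_2 = ¬1/6 = 5/6
¬x_2 ∧ x_2 = 5/6 ∧ 1/6 = 1/6
(x_1 ⊃ (x_3 ⊃ x_3)) ∧ (¬x_2 ∧ x_2) = 1 ∧ 1/6 = 1/6
x_2 ∧ x_1 = 1/6 ∧ 5/6 = 1/6
x_3 ∧ x_1 = 1/2 ∧ 5/6 = 1/2
(x_2 ∧ x_1) ∧ (x_3 ∧ x_1) = 1/6 ∧ 1/2 = 1/6
x_1 ∧ x_2 = 5/6 ∧ 1/6 = 1/6
((x_2 ∧ x_1) ∧ (x_3 ∧ x_1)) ⊃ (x_1 ∧ x_2) = 1/6 ⊃ 1/6 = 1
((x_1 ⊃ (x_3 ⊃ x_3)) ∧ (¬x_2 ∧ x_2)) ∨ (((x_2 ∧ x_1) ∧ (x_3 ∧ x_1)) ⊃ (x_1 ∧ x_2)) = 1/6 ∨ 1 = 1
¬x_1 = ¬5/6 = 1/6
x_3 ∨ x_1 = 1/2 ∨ 5/6 = 5/6
x_2 ⊃ (x_3 ∨ x_1) = 1/6 ⊃ 5/6 = 1
¬x_1 ∧ (x_2 ⊃ (x_3 ∨ x_1)) = 1/6 ∧ 1 = 1/6
(((x_1 ⊃ (x_3 ⊃ x_3)) ∧ (¬x_2 ∧ x_2)) ∨ (((x_2 ∧ x_1) ∧ (x_3 ∧ x_1)) ⊃ (x_1 ∧ x_2))) ∧ (¬x_1 ∧ (x_2 ⊃ (x_3 ∨ x_1))) = 1 ∧ 1/6 = 1/6
x_2 ⊃ x_3 = 1/6 ⊃ 1/2 = 1
x_1 ∨ (x_2 ⊃ x_3) = 5/6 ∨ 1 = 1
¬(x_1 ∨ (x_2 ⊃ x_3)) = ¬1 = 0
x_1 ∨ x_3 = 5/6 ∨ 1/2 = 5/6
¬x_1 = ¬5/6 = 1/6
x_3 ∧ ¬x_1 = 1/2 ∧ 1/6 = 1/6
(x_1 ∨ x_3) ∨ (x_3 ∧ ¬x_1) = 5/6 ∨ 1/6 = 5/6
¬(x_1 ∨ (x_2 ⊃ x_3)) ⊃ ((x_1 ∨ x_3) ∨ (x_3 ∧ ¬x_1)) = 0 ⊃ 5/6 = 1
x_2 ∨ x_2 = 1/6 ∨ 1/6 = 1/6
x_2 ∨ (x_2 ∨ x_2) = 1/6 ∨ 1/6 = 1/6
x_3 ∨ x_1 = 1/2 ∨ 5/6 = 5/6
(x_2 ∨ (x_2 ∨ x_2)) ∨ (x_3 ∨ x_1) = 1/6 ∨ 5/6 = 5/6
(¬(x_1 ∨ (x_2 ⊃ x_3)) ⊃ ((x_1 ∨ x_3) ∨ (x_3 ∧ ¬x_1))) ⊃ ((x_2 ∨ (x_2 ∨ x_2)) ∨ (x_3 ∨ x_1)) = 1 ⊃ 5/6 = 5/6
((((x_1 ⊃ (x_3 ⊃ x_3)) ∧ (¬x_2 ∧ x_2)) ∨ (((x_2 ∧ x_1) ∧ (x_3 ∧ x_1)) ⊃ (x_1 ∧ x_2))) ∧ (¬x_1 ∧ (x_2 ⊃ (x_3 ∨ x_1)))) ∨ ((¬(x_1 ∨ (x_2 ⊃ x_3)) ⊃ ((x_1 ∨ x_3) ∨ (x_3 ∧ ¬x_1))) ⊃ ((x_2 ∨ (x_2 ∨ x_2)) ∨ (x_3 ∨ x_1))) = 1/6 ∨ 5/6 = 5/6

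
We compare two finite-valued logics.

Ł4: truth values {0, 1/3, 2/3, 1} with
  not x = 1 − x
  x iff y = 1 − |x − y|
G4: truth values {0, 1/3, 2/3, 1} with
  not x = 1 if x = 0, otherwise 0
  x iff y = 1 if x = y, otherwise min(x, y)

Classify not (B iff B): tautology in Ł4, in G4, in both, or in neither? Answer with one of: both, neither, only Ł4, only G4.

In Ł4: at B = 0 the value is 0 — not a tautology.
In G4: at B = 0 the value is 0 — not a tautology.

neither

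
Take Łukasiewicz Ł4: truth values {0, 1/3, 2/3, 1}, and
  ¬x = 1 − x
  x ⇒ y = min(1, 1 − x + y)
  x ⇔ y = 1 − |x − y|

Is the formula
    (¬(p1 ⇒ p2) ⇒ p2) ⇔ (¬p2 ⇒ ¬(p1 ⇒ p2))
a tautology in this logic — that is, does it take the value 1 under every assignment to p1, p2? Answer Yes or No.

No

Counterexample: take p1 = 0, p2 = 0.
p1 ⇒ p2 = 0 ⇒ 0 = 1
¬(p1 ⇒ p2) = ¬1 = 0
¬(p1 ⇒ p2) ⇒ p2 = 0 ⇒ 0 = 1
¬p2 = ¬0 = 1
p1 ⇒ p2 = 0 ⇒ 0 = 1
¬(p1 ⇒ p2) = ¬1 = 0
¬p2 ⇒ ¬(p1 ⇒ p2) = 1 ⇒ 0 = 0
(¬(p1 ⇒ p2) ⇒ p2) ⇔ (¬p2 ⇒ ¬(p1 ⇒ p2)) = 1 ⇔ 0 = 0
This gives 0 ≠ 1.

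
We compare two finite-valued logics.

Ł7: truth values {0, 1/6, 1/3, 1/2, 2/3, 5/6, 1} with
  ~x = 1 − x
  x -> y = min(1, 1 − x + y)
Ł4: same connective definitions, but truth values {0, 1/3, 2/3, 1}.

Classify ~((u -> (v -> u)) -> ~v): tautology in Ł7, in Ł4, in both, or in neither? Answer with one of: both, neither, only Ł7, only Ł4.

neither

In Ł7: at u = 0, v = 0 the value is 0 — not a tautology.
In Ł4: at u = 0, v = 0 the value is 0 — not a tautology.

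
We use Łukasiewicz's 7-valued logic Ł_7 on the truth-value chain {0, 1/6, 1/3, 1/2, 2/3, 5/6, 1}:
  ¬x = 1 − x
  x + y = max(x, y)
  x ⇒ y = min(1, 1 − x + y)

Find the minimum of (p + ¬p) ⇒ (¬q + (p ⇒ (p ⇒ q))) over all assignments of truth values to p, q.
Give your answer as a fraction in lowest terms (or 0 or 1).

1/2

Take p = 1, q = 1/2:
¬p = ¬1 = 0
p + ¬p = 1 + 0 = 1
¬q = ¬1/2 = 1/2
p ⇒ q = 1 ⇒ 1/2 = 1/2
p ⇒ (p ⇒ q) = 1 ⇒ 1/2 = 1/2
¬q + (p ⇒ (p ⇒ q)) = 1/2 + 1/2 = 1/2
(p + ¬p) ⇒ (¬q + (p ⇒ (p ⇒ q))) = 1 ⇒ 1/2 = 1/2
No assignment yields a value below 1/2, so this is the minimum.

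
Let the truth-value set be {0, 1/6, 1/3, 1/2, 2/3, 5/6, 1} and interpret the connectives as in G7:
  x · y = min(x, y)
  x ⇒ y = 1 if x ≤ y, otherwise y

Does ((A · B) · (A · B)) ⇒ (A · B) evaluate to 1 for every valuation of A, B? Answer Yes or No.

Yes

At A = 5/6, B = 2/3, for instance:
A · B = 5/6 · 2/3 = 2/3
A · B = 5/6 · 2/3 = 2/3
(A · B) · (A · B) = 2/3 · 2/3 = 2/3
((A · B) · (A · B)) ⇒ (A · B) = 2/3 ⇒ 2/3 = 1
and checking the remaining 48 assignments likewise gives ≥ 1 in every case.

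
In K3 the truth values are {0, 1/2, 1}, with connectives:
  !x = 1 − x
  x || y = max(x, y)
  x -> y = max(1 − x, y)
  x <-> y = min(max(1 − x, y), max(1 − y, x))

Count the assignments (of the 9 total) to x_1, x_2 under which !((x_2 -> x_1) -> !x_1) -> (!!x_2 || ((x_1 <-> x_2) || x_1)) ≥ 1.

7

x_1 = 0, x_2 = 0 ↦ 1  ≥
x_1 = 0, x_2 = 1/2 ↦ 1  ≥
x_1 = 0, x_2 = 1 ↦ 1  ≥
x_1 = 1/2, x_2 = 0 ↦ 1/2  <
x_1 = 1/2, x_2 = 1/2 ↦ 1/2  <
x_1 = 1/2, x_2 = 1 ↦ 1  ≥
x_1 = 1, x_2 = 0 ↦ 1  ≥
x_1 = 1, x_2 = 1/2 ↦ 1  ≥
x_1 = 1, x_2 = 1 ↦ 1  ≥
So 7 of the 9 assignments meet the threshold.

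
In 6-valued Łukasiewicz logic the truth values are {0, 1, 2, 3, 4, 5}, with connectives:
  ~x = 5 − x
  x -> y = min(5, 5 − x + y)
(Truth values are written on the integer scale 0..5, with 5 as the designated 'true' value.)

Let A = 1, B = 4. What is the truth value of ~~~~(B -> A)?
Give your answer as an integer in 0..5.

B -> A = 4 -> 1 = 2
~(B -> A) = ~2 = 3
~~(B -> A) = ~3 = 2
~~~(B -> A) = ~2 = 3
~~~~(B -> A) = ~3 = 2

2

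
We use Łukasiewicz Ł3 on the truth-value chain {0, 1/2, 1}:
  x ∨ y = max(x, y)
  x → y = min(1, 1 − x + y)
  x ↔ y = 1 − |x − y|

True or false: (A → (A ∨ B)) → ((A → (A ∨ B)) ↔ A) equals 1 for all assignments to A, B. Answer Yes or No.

Counterexample: take A = 0, B = 0.
A ∨ B = 0 ∨ 0 = 0
A → (A ∨ B) = 0 → 0 = 1
A ∨ B = 0 ∨ 0 = 0
A → (A ∨ B) = 0 → 0 = 1
(A → (A ∨ B)) ↔ A = 1 ↔ 0 = 0
(A → (A ∨ B)) → ((A → (A ∨ B)) ↔ A) = 1 → 0 = 0
This gives 0 ≠ 1.

No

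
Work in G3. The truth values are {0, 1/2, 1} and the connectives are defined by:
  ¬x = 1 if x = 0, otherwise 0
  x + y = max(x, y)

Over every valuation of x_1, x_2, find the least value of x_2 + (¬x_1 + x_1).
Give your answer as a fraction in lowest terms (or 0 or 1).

1/2

Take x_1 = 1/2, x_2 = 0:
¬x_1 = ¬1/2 = 0
¬x_1 + x_1 = 0 + 1/2 = 1/2
x_2 + (¬x_1 + x_1) = 0 + 1/2 = 1/2
No assignment yields a value below 1/2, so this is the minimum.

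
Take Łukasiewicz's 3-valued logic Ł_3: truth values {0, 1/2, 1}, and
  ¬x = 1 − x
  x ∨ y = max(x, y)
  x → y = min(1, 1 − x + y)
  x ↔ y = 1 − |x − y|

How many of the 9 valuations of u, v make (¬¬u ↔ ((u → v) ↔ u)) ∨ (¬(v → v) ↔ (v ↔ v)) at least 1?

u = 0, v = 0 ↦ 1  ≥
u = 0, v = 1/2 ↦ 1  ≥
u = 0, v = 1 ↦ 1  ≥
u = 1/2, v = 0 ↦ 1/2  <
u = 1/2, v = 1/2 ↦ 1  ≥
u = 1/2, v = 1 ↦ 1  ≥
u = 1, v = 0 ↦ 0  <
u = 1, v = 1/2 ↦ 1/2  <
u = 1, v = 1 ↦ 1  ≥
So 6 of the 9 assignments meet the threshold.

6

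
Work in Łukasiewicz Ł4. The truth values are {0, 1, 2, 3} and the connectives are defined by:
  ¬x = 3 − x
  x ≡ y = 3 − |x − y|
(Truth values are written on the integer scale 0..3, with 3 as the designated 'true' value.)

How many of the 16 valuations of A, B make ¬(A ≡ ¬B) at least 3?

2

A = 0, B = 0 ↦ 3  ≥
A = 0, B = 1 ↦ 2  <
A = 0, B = 2 ↦ 1  <
A = 0, B = 3 ↦ 0  <
A = 1, B = 0 ↦ 2  <
A = 1, B = 1 ↦ 1  <
A = 1, B = 2 ↦ 0  <
A = 1, B = 3 ↦ 1  <
A = 2, B = 0 ↦ 1  <
A = 2, B = 1 ↦ 0  <
A = 2, B = 2 ↦ 1  <
A = 2, B = 3 ↦ 2  <
A = 3, B = 0 ↦ 0  <
A = 3, B = 1 ↦ 1  <
A = 3, B = 2 ↦ 2  <
A = 3, B = 3 ↦ 3  ≥
So 2 of the 16 assignments meet the threshold.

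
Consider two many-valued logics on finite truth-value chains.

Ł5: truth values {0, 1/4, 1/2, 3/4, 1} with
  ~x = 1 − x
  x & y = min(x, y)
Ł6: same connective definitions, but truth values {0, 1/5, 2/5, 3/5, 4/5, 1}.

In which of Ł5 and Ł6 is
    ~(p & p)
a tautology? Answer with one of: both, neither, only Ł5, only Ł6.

neither

In Ł5: at p = 1/4 the value is 3/4 — not a tautology.
In Ł6: at p = 1/5 the value is 4/5 — not a tautology.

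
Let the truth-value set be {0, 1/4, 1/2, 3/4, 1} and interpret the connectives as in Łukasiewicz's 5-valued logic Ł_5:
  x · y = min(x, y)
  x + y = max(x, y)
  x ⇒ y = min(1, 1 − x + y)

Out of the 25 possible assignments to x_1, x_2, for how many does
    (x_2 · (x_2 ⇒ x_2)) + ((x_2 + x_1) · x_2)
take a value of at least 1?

value 1: 5 assignments (counts)
value 3/4: 5 assignments
value 1/2: 5 assignments
value 1/4: 5 assignments
value 0: 5 assignments
So 5 of the 25 assignments meet the threshold.

5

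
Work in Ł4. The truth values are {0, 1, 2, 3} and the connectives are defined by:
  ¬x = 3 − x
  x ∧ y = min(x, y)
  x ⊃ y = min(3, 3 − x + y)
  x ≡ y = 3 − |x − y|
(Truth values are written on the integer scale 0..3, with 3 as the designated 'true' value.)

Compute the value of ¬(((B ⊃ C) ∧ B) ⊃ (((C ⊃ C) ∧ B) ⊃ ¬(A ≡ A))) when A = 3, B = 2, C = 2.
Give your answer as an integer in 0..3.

B ⊃ C = 2 ⊃ 2 = 3
(B ⊃ C) ∧ B = 3 ∧ 2 = 2
C ⊃ C = 2 ⊃ 2 = 3
(C ⊃ C) ∧ B = 3 ∧ 2 = 2
A ≡ A = 3 ≡ 3 = 3
¬(A ≡ A) = ¬3 = 0
((C ⊃ C) ∧ B) ⊃ ¬(A ≡ A) = 2 ⊃ 0 = 1
((B ⊃ C) ∧ B) ⊃ (((C ⊃ C) ∧ B) ⊃ ¬(A ≡ A)) = 2 ⊃ 1 = 2
¬(((B ⊃ C) ∧ B) ⊃ (((C ⊃ C) ∧ B) ⊃ ¬(A ≡ A))) = ¬2 = 1

1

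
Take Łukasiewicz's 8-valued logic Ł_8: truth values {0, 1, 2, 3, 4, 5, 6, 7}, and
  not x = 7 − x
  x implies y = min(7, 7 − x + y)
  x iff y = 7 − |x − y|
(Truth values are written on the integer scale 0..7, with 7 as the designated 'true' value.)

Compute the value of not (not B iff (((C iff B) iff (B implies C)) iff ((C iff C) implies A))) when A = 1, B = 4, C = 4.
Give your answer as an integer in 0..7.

2

not B = not 4 = 3
C iff B = 4 iff 4 = 7
B implies C = 4 implies 4 = 7
(C iff B) iff (B implies C) = 7 iff 7 = 7
C iff C = 4 iff 4 = 7
(C iff C) implies A = 7 implies 1 = 1
((C iff B) iff (B implies C)) iff ((C iff C) implies A) = 7 iff 1 = 1
not B iff (((C iff B) iff (B implies C)) iff ((C iff C) implies A)) = 3 iff 1 = 5
not (not B iff (((C iff B) iff (B implies C)) iff ((C iff C) implies A))) = not 5 = 2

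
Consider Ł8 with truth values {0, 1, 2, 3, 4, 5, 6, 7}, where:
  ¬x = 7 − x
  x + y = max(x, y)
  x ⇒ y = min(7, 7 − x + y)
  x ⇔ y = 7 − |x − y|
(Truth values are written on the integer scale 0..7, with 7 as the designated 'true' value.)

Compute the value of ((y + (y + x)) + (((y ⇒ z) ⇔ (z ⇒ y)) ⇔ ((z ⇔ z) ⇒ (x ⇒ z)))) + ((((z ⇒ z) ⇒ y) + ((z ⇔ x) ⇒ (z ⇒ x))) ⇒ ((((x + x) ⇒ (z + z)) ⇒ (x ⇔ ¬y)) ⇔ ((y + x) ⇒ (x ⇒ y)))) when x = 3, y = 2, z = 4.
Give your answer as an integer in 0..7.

y + x = 2 + 3 = 3
y + (y + x) = 2 + 3 = 3
y ⇒ z = 2 ⇒ 4 = 7
z ⇒ y = 4 ⇒ 2 = 5
(y ⇒ z) ⇔ (z ⇒ y) = 7 ⇔ 5 = 5
z ⇔ z = 4 ⇔ 4 = 7
x ⇒ z = 3 ⇒ 4 = 7
(z ⇔ z) ⇒ (x ⇒ z) = 7 ⇒ 7 = 7
((y ⇒ z) ⇔ (z ⇒ y)) ⇔ ((z ⇔ z) ⇒ (x ⇒ z)) = 5 ⇔ 7 = 5
(y + (y + x)) + (((y ⇒ z) ⇔ (z ⇒ y)) ⇔ ((z ⇔ z) ⇒ (x ⇒ z))) = 3 + 5 = 5
z ⇒ z = 4 ⇒ 4 = 7
(z ⇒ z) ⇒ y = 7 ⇒ 2 = 2
z ⇔ x = 4 ⇔ 3 = 6
z ⇒ x = 4 ⇒ 3 = 6
(z ⇔ x) ⇒ (z ⇒ x) = 6 ⇒ 6 = 7
((z ⇒ z) ⇒ y) + ((z ⇔ x) ⇒ (z ⇒ x)) = 2 + 7 = 7
x + x = 3 + 3 = 3
z + z = 4 + 4 = 4
(x + x) ⇒ (z + z) = 3 ⇒ 4 = 7
¬y = ¬2 = 5
x ⇔ ¬y = 3 ⇔ 5 = 5
((x + x) ⇒ (z + z)) ⇒ (x ⇔ ¬y) = 7 ⇒ 5 = 5
y + x = 2 + 3 = 3
x ⇒ y = 3 ⇒ 2 = 6
(y + x) ⇒ (x ⇒ y) = 3 ⇒ 6 = 7
(((x + x) ⇒ (z + z)) ⇒ (x ⇔ ¬y)) ⇔ ((y + x) ⇒ (x ⇒ y)) = 5 ⇔ 7 = 5
(((z ⇒ z) ⇒ y) + ((z ⇔ x) ⇒ (z ⇒ x))) ⇒ ((((x + x) ⇒ (z + z)) ⇒ (x ⇔ ¬y)) ⇔ ((y + x) ⇒ (x ⇒ y))) = 7 ⇒ 5 = 5
((y + (y + x)) + (((y ⇒ z) ⇔ (z ⇒ y)) ⇔ ((z ⇔ z) ⇒ (x ⇒ z)))) + ((((z ⇒ z) ⇒ y) + ((z ⇔ x) ⇒ (z ⇒ x))) ⇒ ((((x + x) ⇒ (z + z)) ⇒ (x ⇔ ¬y)) ⇔ ((y + x) ⇒ (x ⇒ y)))) = 5 + 5 = 5

5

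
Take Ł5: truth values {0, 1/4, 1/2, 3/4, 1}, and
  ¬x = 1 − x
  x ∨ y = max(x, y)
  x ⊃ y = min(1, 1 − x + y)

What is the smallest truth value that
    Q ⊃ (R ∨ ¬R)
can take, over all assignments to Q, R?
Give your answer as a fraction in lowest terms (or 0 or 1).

1/2

Take Q = 1, R = 1/2:
¬R = ¬1/2 = 1/2
R ∨ ¬R = 1/2 ∨ 1/2 = 1/2
Q ⊃ (R ∨ ¬R) = 1 ⊃ 1/2 = 1/2
No assignment yields a value below 1/2, so this is the minimum.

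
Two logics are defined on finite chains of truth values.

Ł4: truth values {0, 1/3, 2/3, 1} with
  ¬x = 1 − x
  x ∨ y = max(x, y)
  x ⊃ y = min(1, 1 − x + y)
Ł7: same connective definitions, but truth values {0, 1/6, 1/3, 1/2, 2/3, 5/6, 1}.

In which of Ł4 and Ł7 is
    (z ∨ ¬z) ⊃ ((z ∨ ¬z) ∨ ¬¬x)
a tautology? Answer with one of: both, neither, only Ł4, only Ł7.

both

In Ł4: every assignment gives 1 — tautology.
In Ł7: every assignment gives 1 — tautology.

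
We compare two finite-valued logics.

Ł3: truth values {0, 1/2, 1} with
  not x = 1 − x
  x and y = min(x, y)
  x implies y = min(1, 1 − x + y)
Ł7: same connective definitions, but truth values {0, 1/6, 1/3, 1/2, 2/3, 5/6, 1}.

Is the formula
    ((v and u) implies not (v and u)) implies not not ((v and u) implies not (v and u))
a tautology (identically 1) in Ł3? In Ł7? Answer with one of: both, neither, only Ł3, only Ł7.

In Ł3: every assignment gives 1 — tautology.
In Ł7: every assignment gives 1 — tautology.

both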